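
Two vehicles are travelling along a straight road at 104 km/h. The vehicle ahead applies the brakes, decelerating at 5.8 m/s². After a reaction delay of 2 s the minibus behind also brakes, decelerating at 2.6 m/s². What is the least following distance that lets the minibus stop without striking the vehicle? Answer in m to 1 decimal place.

Minimum gap ≈ 146.3 m

104 km/h ÷ 3.6 = 28.8889 m/s.
Leader travels v²/(2a_L) = 834.569 / 11.600 = 71.946 m before stopping.
Follower covers v·t_r = 28.8889 × 2 = 57.778 m while reacting, then v²/(2a_F) = 834.569 / 5.200 = 160.494 m while braking, for a total of 57.778 + 160.494 = 218.272 m.
Since a_F ≤ a_L and the follower starts braking later, the follower is never slower than the leader, so the closest approach is when both have stopped.
Minimum gap = 218.272 − 71.946 = 146.326 m.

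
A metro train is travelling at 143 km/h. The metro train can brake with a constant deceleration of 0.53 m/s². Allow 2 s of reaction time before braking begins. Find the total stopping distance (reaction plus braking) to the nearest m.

143 km/h ÷ 3.6 = 39.7222 m/s.
Reaction distance = v·t_r = 39.7222 × 2 = 79.444 m.
Braking distance = v²/(2a) = 39.7222² / (2 × 0.530) = 1577.853 / 1.060 = 1488.541 m.
Total = 79.444 + 1488.541 = 1567.985 m.

Total stopping distance ≈ 1568 m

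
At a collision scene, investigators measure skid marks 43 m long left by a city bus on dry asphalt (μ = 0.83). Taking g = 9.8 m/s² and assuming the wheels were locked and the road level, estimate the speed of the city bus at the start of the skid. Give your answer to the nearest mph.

Initial speed ≈ 59 mph

Deceleration a = μg = 0.83 × 9.8 = 8.134 m/s².
v = √(2a·d) = √(2 × 8.134 × 43) = √699.524 = 26.4485 m/s.
= 26.4485 ÷ 0.44704 = 59.164 mph.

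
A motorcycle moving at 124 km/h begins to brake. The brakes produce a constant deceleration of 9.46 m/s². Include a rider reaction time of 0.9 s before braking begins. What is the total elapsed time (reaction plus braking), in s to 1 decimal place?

Total time ≈ 4.5 s

124 km/h ÷ 3.6 = 34.4444 m/s.
Braking time = v/a = 34.4444 / 9.460 = 3.641 s.
Total = 0.9 + 3.641 = 4.541 s.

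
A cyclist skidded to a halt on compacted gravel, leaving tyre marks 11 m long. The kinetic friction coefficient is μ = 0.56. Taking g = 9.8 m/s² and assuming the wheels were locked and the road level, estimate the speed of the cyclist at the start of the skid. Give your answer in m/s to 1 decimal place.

Initial speed ≈ 11.0 m/s

Deceleration a = μg = 0.56 × 9.8 = 5.488 m/s².
v = √(2a·d) = √(2 × 5.488 × 11) = √120.736 = 10.9880 m/s.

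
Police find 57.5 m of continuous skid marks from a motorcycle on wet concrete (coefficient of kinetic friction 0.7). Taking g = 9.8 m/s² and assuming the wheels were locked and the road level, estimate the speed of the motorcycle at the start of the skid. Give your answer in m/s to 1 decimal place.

Initial speed ≈ 28.1 m/s

Deceleration a = μg = 0.7 × 9.8 = 6.860 m/s².
v = √(2a·d) = √(2 × 6.860 × 57.5) = √788.900 = 28.0874 m/s.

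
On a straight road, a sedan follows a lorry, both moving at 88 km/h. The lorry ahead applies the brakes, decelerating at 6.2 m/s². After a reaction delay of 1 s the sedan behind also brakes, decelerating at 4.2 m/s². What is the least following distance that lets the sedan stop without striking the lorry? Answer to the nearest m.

88 km/h ÷ 3.6 = 24.4444 m/s.
Leader travels v²/(2a_L) = 597.529 / 12.400 = 48.188 m before stopping.
Follower covers v·t_r = 24.4444 × 1 = 24.444 m while reacting, then v²/(2a_F) = 597.529 / 8.400 = 71.134 m while braking, for a total of 24.444 + 71.134 = 95.578 m.
Since a_F ≤ a_L and the follower starts braking later, the follower is never slower than the leader, so the closest approach is when both have stopped.
Minimum gap = 95.578 − 48.188 = 47.390 m.

Minimum gap ≈ 47 m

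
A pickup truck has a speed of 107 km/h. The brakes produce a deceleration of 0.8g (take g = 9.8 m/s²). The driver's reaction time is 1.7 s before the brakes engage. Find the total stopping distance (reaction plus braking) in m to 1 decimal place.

107 km/h ÷ 3.6 = 29.7222 m/s.
a = 0.8 × 9.8 = 7.840 m/s².
Reaction distance = v·t_r = 29.7222 × 1.7 = 50.528 m.
Braking distance = v²/(2a) = 29.7222² / (2 × 7.840) = 883.409 / 15.680 = 56.340 m.
Total = 50.528 + 56.340 = 106.868 m.

Total stopping distance ≈ 106.9 m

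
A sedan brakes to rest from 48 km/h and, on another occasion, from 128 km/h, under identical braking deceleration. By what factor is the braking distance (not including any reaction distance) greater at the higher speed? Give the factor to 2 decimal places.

Braking distance d = v²/(2a), so with a fixed, d ∝ v².
Factor = (128/48)² = 2.6667² = 7.1113.

Factor ≈ 7.11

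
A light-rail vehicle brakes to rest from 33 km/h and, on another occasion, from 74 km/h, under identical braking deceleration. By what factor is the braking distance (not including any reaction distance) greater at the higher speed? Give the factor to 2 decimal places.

Factor ≈ 5.03

Braking distance d = v²/(2a), so with a fixed, d ∝ v².
Factor = (74/33)² = 2.2424² = 5.0284.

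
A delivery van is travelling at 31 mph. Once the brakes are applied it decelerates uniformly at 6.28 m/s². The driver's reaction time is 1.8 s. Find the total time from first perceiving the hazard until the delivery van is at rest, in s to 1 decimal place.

Total time ≈ 4.0 s

31 mph × 0.44704 = 13.8582 m/s.
Braking time = v/a = 13.8582 / 6.280 = 2.207 s.
Total = 1.8 + 2.207 = 4.007 s.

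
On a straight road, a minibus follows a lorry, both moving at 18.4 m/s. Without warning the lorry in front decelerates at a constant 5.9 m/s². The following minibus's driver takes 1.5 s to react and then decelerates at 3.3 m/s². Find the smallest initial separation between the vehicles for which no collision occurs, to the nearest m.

Minimum gap ≈ 50 m

Leader travels v²/(2a_L) = 338.560 / 11.800 = 28.692 m before stopping.
Follower covers v·t_r = 18.4000 × 1.5 = 27.600 m while reacting, then v²/(2a_F) = 338.560 / 6.600 = 51.297 m while braking, for a total of 27.600 + 51.297 = 78.897 m.
Since a_F ≤ a_L and the follower starts braking later, the follower is never slower than the leader, so the closest approach is when both have stopped.
Minimum gap = 78.897 − 28.692 = 50.205 m.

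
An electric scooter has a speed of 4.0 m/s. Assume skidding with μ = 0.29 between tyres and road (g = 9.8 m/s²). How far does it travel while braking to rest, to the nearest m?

Braking distance ≈ 3 m

a = μg = 0.29 × 9.8 = 2.842 m/s².
Braking distance = v²/(2a) = 4.0000² / (2 × 2.842) = 16.000 / 5.684 = 2.815 m.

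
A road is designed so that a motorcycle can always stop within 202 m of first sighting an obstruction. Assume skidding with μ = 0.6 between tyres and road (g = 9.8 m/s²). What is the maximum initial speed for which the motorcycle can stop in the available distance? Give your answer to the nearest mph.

a = μg = 0.6 × 9.8 = 5.880 m/s².
v²/(2a) = d ⇒ v = √(2 × 5.880 × 202) = √2375.52 = 48.7393 m/s.
48.7393 m/s ÷ 0.44704 = 109.027 mph.

Maximum speed ≈ 109 mph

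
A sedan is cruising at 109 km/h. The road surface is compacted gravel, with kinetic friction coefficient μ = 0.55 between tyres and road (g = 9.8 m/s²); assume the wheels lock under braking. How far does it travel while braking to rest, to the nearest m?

Braking distance ≈ 85 m

109 km/h ÷ 3.6 = 30.2778 m/s.
a = μg = 0.55 × 9.8 = 5.390 m/s².
Braking distance = v²/(2a) = 30.2778² / (2 × 5.390) = 916.745 / 10.780 = 85.041 m.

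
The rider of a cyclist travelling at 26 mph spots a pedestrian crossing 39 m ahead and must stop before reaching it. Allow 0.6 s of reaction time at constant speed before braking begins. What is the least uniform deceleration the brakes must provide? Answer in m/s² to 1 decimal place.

Required deceleration ≈ 2.1 m/s²

26 mph × 0.44704 = 11.6230 m/s.
Distance covered during reaction = 11.6230 × 0.6 = 6.974 m.
Distance available for braking: 39 − 6.974 = 32.026 m.
v² = 2a·d ⇒ a = v²/(2d) = 11.6230² / (2 × 32.026) = 135.094 / 64.052 = 2.1091 m/s².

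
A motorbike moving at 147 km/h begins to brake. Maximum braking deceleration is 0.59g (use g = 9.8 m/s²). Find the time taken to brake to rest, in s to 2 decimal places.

Braking time ≈ 7.06 s

147 km/h ÷ 3.6 = 40.8333 m/s.
a = 0.59 × 9.8 = 5.782 m/s².
Braking time = v/a = 40.8333 / 5.782 = 7.062 s.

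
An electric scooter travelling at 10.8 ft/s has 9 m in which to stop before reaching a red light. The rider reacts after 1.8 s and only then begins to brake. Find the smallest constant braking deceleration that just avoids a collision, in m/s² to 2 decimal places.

10.8 ft/s × 0.3048 = 3.2918 m/s.
Distance covered during reaction = 3.2918 × 1.8 = 5.925 m.
Distance available for braking: 9 − 5.925 = 3.075 m.
v² = 2a·d ⇒ a = v²/(2d) = 3.2918² / (2 × 3.075) = 10.836 / 6.150 = 1.7620 m/s².

Required deceleration ≈ 1.76 m/s²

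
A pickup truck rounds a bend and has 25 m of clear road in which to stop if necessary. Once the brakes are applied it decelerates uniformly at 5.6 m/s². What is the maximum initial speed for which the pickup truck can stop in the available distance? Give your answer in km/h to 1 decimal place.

Maximum speed ≈ 60.2 km/h

v²/(2a) = d ⇒ v = √(2 × 5.600 × 25) = √280.00 = 16.7332 m/s.
16.7332 m/s × 3.6 = 60.240 km/h.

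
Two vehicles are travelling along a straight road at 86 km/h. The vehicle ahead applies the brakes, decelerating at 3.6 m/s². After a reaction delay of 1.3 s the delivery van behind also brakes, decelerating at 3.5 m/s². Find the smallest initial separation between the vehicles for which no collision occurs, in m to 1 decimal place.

Minimum gap ≈ 33.3 m

86 km/h ÷ 3.6 = 23.8889 m/s.
Leader travels v²/(2a_L) = 570.680 / 7.200 = 79.261 m before stopping.
Follower covers v·t_r = 23.8889 × 1.3 = 31.056 m while reacting, then v²/(2a_F) = 570.680 / 7.000 = 81.526 m while braking, for a total of 31.056 + 81.526 = 112.582 m.
Since a_F ≤ a_L and the follower starts braking later, the follower is never slower than the leader, so the closest approach is when both have stopped.
Minimum gap = 112.582 − 79.261 = 33.321 m.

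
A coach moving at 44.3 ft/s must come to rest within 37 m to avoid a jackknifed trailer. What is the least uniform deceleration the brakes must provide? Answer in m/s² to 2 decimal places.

44.3 ft/s × 0.3048 = 13.5026 m/s.
v² = 2a·d ⇒ a = v²/(2d) = 13.5026² / (2 × 37.000) = 182.320 / 74.000 = 2.4638 m/s².

Required deceleration ≈ 2.46 m/s²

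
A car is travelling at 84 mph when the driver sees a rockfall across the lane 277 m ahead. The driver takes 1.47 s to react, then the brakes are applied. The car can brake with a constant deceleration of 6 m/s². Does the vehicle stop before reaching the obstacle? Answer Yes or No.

Yes

84 mph × 0.44704 = 37.5514 m/s.
Reaction distance = 37.5514 × 1.47 = 55.201 m.
Braking distance = v²/(2a) = 1410.108 / 12.000 = 117.509 m.
Total stopping distance = 55.201 + 117.509 = 172.710 m, vs 277 m available — it stops with 277 − 172.710 = 104.290 m to spare.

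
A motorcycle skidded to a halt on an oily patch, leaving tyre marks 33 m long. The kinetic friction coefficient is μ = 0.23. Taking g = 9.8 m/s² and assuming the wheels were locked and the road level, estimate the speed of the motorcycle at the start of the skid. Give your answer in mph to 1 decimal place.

Deceleration a = μg = 0.23 × 9.8 = 2.254 m/s².
v = √(2a·d) = √(2 × 2.254 × 33) = √148.764 = 12.1969 m/s.
= 12.1969 ÷ 0.44704 = 27.284 mph.

Initial speed ≈ 27.3 mph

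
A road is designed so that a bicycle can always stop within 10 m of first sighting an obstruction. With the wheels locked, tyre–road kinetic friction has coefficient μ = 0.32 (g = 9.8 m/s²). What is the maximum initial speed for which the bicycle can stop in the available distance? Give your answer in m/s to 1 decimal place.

Maximum speed ≈ 7.9 m/s

a = μg = 0.32 × 9.8 = 3.136 m/s².
v²/(2a) = d ⇒ v = √(2 × 3.136 × 10) = √62.72 = 7.9196 m/s.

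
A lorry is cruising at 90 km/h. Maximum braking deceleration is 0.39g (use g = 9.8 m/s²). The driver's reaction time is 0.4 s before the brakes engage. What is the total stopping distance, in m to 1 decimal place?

90 km/h ÷ 3.6 = 25.0000 m/s.
a = 0.39 × 9.8 = 3.822 m/s².
Reaction distance = v·t_r = 25.0000 × 0.4 = 10.000 m.
Braking distance = v²/(2a) = 25.0000² / (2 × 3.822) = 625.000 / 7.644 = 81.763 m.
Total = 10.000 + 81.763 = 91.763 m.

Total stopping distance ≈ 91.8 m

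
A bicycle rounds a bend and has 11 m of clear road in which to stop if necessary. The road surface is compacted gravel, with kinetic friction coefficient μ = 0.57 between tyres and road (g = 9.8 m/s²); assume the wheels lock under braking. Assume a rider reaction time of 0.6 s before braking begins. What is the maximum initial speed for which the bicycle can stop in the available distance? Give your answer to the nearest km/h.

a = μg = 0.57 × 9.8 = 5.586 m/s².
Stopping distance: v·t_r + v²/(2a) = 11 with t_r = 0.6 s and a = 5.586 m/s².
So v² + 6.703 v − 122.89 = 0.
Positive root: v = −a·t_r + √((a·t_r)² + 2a·d) = −3.352 + √(11.236 + 122.89) = 8.2293 m/s.
8.2293 m/s × 3.6 = 29.625 km/h.

Maximum speed ≈ 30 km/h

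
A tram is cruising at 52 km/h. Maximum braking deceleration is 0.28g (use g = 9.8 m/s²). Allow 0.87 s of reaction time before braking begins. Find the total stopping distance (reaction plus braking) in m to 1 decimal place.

Total stopping distance ≈ 50.6 m

52 km/h ÷ 3.6 = 14.4444 m/s.
a = 0.28 × 9.8 = 2.744 m/s².
Reaction distance = v·t_r = 14.4444 × 0.87 = 12.567 m.
Braking distance = v²/(2a) = 14.4444² / (2 × 2.744) = 208.641 / 5.488 = 38.018 m.
Total = 12.567 + 38.018 = 50.585 m.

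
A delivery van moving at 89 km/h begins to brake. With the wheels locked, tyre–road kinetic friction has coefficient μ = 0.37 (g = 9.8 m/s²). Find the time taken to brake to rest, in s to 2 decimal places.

Braking time ≈ 6.82 s

89 km/h ÷ 3.6 = 24.7222 m/s.
a = μg = 0.37 × 9.8 = 3.626 m/s².
Braking time = v/a = 24.7222 / 3.626 = 6.818 s.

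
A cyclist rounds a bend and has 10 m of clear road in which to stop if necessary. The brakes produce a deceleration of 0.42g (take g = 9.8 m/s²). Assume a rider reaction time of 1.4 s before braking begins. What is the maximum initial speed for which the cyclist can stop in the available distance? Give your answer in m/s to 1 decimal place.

Maximum speed ≈ 5.0 m/s

a = 0.42 × 9.8 = 4.116 m/s².
Stopping distance: v·t_r + v²/(2a) = 10 with t_r = 1.4 s and a = 4.116 m/s².
So v² + 11.525 v − 82.32 = 0.
Positive root: v = −a·t_r + √((a·t_r)² + 2a·d) = −5.762 + √(33.201 + 82.32) = 4.9861 m/s.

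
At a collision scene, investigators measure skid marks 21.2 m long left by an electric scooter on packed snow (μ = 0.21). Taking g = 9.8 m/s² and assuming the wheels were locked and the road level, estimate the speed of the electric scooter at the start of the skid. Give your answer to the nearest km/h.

Initial speed ≈ 34 km/h

Deceleration a = μg = 0.21 × 9.8 = 2.058 m/s².
v = √(2a·d) = √(2 × 2.058 × 21.2) = √87.259 = 9.3413 m/s.
= 9.3413 × 3.6 = 33.629 km/h.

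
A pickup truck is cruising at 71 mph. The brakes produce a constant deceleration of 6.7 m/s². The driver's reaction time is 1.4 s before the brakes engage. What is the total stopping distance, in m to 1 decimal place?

Total stopping distance ≈ 119.6 m

71 mph × 0.44704 = 31.7398 m/s.
Reaction distance = v·t_r = 31.7398 × 1.4 = 44.436 m.
Braking distance = v²/(2a) = 31.7398² / (2 × 6.700) = 1007.415 / 13.400 = 75.180 m.
Total = 44.436 + 75.180 = 119.616 m.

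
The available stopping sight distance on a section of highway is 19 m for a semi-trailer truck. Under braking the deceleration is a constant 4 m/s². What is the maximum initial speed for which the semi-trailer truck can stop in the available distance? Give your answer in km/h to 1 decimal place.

Maximum speed ≈ 44.4 km/h

v²/(2a) = d ⇒ v = √(2 × 4.000 × 19) = √152.00 = 12.3288 m/s.
12.3288 m/s × 3.6 = 44.384 km/h.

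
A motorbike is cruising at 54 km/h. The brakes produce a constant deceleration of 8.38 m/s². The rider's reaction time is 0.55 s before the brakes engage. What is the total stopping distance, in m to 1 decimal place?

54 km/h ÷ 3.6 = 15.0000 m/s.
Reaction distance = v·t_r = 15.0000 × 0.55 = 8.250 m.
Braking distance = v²/(2a) = 15.0000² / (2 × 8.380) = 225.000 / 16.760 = 13.425 m.
Total = 8.250 + 13.425 = 21.675 m.

Total stopping distance ≈ 21.7 m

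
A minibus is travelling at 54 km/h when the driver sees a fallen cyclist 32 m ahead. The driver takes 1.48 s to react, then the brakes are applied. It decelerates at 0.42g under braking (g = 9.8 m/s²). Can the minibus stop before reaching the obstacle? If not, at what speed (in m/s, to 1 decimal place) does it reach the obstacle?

54 km/h ÷ 3.6 = 15.0000 m/s.
a = 0.42 × 9.8 = 4.116 m/s².
Reaction distance = 15.0000 × 1.48 = 22.200 m.
Braking distance needed to stop: v²/(2a) = 225.000 / 8.232 = 27.332 m, so total needed = 22.200 + 27.332 = 49.532 m > 32 m — it cannot stop.
Distance remaining when braking begins: 32 − 22.200 = 9.800 m.
v² = v₀² − 2a·d = 225.000 − 2 × 4.116 × 9.800 = 144.326 m²/s².
v = √144.326 = 12.014 m/s.

No — it strikes the obstacle at 12.0 m/s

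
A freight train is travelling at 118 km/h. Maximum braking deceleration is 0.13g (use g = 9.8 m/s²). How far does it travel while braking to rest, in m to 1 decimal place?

Braking distance ≈ 421.7 m

118 km/h ÷ 3.6 = 32.7778 m/s.
a = 0.13 × 9.8 = 1.274 m/s².
Braking distance = v²/(2a) = 32.7778² / (2 × 1.274) = 1074.384 / 2.548 = 421.658 m.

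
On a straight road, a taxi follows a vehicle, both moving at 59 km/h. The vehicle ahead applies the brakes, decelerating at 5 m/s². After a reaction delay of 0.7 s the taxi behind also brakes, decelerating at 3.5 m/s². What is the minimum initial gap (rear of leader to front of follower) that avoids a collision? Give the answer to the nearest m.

Minimum gap ≈ 23 m

59 km/h ÷ 3.6 = 16.3889 m/s.
Leader travels v²/(2a_L) = 268.596 / 10.000 = 26.860 m before stopping.
Follower covers v·t_r = 16.3889 × 0.7 = 11.472 m while reacting, then v²/(2a_F) = 268.596 / 7.000 = 38.371 m while braking, for a total of 11.472 + 38.371 = 49.843 m.
Since a_F ≤ a_L and the follower starts braking later, the follower is never slower than the leader, so the closest approach is when both have stopped.
Minimum gap = 49.843 − 26.860 = 22.983 m.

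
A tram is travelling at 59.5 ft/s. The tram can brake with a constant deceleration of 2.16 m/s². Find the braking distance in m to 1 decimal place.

59.5 ft/s × 0.3048 = 18.1356 m/s.
Braking distance = v²/(2a) = 18.1356² / (2 × 2.160) = 328.900 / 4.320 = 76.134 m.

Braking distance ≈ 76.1 m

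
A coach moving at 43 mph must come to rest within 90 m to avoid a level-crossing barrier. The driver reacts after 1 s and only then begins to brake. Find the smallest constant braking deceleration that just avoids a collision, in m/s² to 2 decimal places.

43 mph × 0.44704 = 19.2227 m/s.
Distance covered during reaction = 19.2227 × 1 = 19.223 m.
Distance available for braking: 90 − 19.223 = 70.777 m.
v² = 2a·d ⇒ a = v²/(2d) = 19.2227² / (2 × 70.777) = 369.512 / 141.554 = 2.6104 m/s².

Required deceleration ≈ 2.61 m/s²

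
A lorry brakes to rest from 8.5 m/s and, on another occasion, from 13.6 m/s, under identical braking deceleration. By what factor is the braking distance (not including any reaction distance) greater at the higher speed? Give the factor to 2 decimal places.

Factor ≈ 2.56

Braking distance d = v²/(2a), so with a fixed, d ∝ v².
Factor = (13.6/8.5)² = 1.6000² = 2.5600.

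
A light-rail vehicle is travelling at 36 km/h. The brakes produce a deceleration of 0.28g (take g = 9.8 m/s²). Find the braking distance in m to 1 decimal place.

Braking distance ≈ 18.2 m

36 km/h ÷ 3.6 = 10.0000 m/s.
a = 0.28 × 9.8 = 2.744 m/s².
Braking distance = v²/(2a) = 10.0000² / (2 × 2.744) = 100.000 / 5.488 = 18.222 m.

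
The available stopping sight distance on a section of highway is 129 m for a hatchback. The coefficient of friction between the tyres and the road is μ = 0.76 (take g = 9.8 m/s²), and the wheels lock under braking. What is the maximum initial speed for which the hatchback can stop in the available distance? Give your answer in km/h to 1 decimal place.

Maximum speed ≈ 157.8 km/h

a = μg = 0.76 × 9.8 = 7.448 m/s².
v²/(2a) = d ⇒ v = √(2 × 7.448 × 129) = √1921.58 = 43.8358 m/s.
43.8358 m/s × 3.6 = 157.809 km/h.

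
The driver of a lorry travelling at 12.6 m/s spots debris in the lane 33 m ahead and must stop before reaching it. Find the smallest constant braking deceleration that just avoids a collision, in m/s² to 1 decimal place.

v² = 2a·d ⇒ a = v²/(2d) = 12.6000² / (2 × 33.000) = 158.760 / 66.000 = 2.4055 m/s².

Required deceleration ≈ 2.4 m/s²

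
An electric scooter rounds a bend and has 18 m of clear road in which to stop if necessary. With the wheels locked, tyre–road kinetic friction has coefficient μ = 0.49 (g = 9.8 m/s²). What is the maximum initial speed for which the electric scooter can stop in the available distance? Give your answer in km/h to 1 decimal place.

Maximum speed ≈ 47.3 km/h

a = μg = 0.49 × 9.8 = 4.802 m/s².
v²/(2a) = d ⇒ v = √(2 × 4.802 × 18) = √172.87 = 13.1480 m/s.
13.1480 m/s × 3.6 = 47.333 km/h.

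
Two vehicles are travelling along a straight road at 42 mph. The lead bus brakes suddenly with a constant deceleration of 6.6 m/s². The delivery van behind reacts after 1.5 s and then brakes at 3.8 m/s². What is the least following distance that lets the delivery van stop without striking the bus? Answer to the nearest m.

42 mph × 0.44704 = 18.7757 m/s.
Leader travels v²/(2a_L) = 352.527 / 13.200 = 26.707 m before stopping.
Follower covers v·t_r = 18.7757 × 1.5 = 28.164 m while reacting, then v²/(2a_F) = 352.527 / 7.600 = 46.385 m while braking, for a total of 28.164 + 46.385 = 74.549 m.
Since a_F ≤ a_L and the follower starts braking later, the follower is never slower than the leader, so the closest approach is when both have stopped.
Minimum gap = 74.549 − 26.707 = 47.842 m.

Minimum gap ≈ 48 m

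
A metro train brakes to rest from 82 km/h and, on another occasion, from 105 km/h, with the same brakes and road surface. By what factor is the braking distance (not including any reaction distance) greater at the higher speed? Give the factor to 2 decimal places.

Braking distance d = v²/(2a), so with a fixed, d ∝ v².
Factor = (105/82)² = 1.2805² = 1.6397.

Factor ≈ 1.64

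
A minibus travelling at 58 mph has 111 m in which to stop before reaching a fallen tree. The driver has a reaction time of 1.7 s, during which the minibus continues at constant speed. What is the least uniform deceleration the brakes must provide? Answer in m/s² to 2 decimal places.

Required deceleration ≈ 5.02 m/s²

58 mph × 0.44704 = 25.9283 m/s.
Distance covered during reaction = 25.9283 × 1.7 = 44.078 m.
Distance available for braking: 111 − 44.078 = 66.922 m.
v² = 2a·d ⇒ a = v²/(2d) = 25.9283² / (2 × 66.922) = 672.277 / 133.844 = 5.0228 m/s².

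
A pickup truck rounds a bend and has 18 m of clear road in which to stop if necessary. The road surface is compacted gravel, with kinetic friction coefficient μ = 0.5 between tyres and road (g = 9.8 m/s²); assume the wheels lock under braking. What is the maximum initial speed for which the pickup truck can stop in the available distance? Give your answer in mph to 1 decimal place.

a = μg = 0.5 × 9.8 = 4.900 m/s².
v²/(2a) = d ⇒ v = √(2 × 4.900 × 18) = √176.40 = 13.2816 m/s.
13.2816 m/s ÷ 0.44704 = 29.710 mph.

Maximum speed ≈ 29.7 mph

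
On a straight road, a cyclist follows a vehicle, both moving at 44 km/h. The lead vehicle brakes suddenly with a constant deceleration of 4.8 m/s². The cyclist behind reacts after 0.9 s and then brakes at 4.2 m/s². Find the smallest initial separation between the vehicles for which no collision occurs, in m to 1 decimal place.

Minimum gap ≈ 13.2 m

44 km/h ÷ 3.6 = 12.2222 m/s.
Leader travels v²/(2a_L) = 149.382 / 9.600 = 15.561 m before stopping.
Follower covers v·t_r = 12.2222 × 0.9 = 11.000 m while reacting, then v²/(2a_F) = 149.382 / 8.400 = 17.784 m while braking, for a total of 11.000 + 17.784 = 28.784 m.
Since a_F ≤ a_L and the follower starts braking later, the follower is never slower than the leader, so the closest approach is when both have stopped.
Minimum gap = 28.784 − 15.561 = 13.223 m.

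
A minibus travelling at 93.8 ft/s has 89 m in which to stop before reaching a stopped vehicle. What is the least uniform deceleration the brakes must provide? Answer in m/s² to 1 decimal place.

93.8 ft/s × 0.3048 = 28.5902 m/s.
v² = 2a·d ⇒ a = v²/(2d) = 28.5902² / (2 × 89.000) = 817.400 / 178.000 = 4.5921 m/s².

Required deceleration ≈ 4.6 m/s²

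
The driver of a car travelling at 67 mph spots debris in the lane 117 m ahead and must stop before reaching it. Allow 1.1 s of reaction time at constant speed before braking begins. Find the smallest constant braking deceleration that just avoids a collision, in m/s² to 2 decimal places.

Required deceleration ≈ 5.34 m/s²

67 mph × 0.44704 = 29.9517 m/s.
Distance covered during reaction = 29.9517 × 1.1 = 32.947 m.
Distance available for braking: 117 − 32.947 = 84.053 m.
v² = 2a·d ⇒ a = v²/(2d) = 29.9517² / (2 × 84.053) = 897.104 / 168.106 = 5.3365 m/s².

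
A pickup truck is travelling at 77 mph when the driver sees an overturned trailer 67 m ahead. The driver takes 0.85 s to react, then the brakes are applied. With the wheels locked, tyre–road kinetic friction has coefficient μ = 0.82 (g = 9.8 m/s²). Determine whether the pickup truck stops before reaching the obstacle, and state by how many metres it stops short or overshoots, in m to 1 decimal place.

77 mph × 0.44704 = 34.4221 m/s.
a = μg = 0.82 × 9.8 = 8.036 m/s².
Reaction distance = 34.4221 × 0.85 = 29.259 m.
Braking distance = v²/(2a) = 1184.881 / 16.072 = 73.723 m.
Total stopping distance = 29.259 + 73.723 = 102.982 m, vs 67 m available — it cannot stop in time and overshoots by 102.982 − 67 = 35.982 m.

No — it overshoots by 36.0 m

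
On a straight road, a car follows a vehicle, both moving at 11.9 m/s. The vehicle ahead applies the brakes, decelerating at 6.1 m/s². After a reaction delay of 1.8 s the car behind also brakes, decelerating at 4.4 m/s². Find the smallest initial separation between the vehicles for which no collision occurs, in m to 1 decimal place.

Minimum gap ≈ 25.9 m

Leader travels v²/(2a_L) = 141.610 / 12.200 = 11.607 m before stopping.
Follower covers v·t_r = 11.9000 × 1.8 = 21.420 m while reacting, then v²/(2a_F) = 141.610 / 8.800 = 16.092 m while braking, for a total of 21.420 + 16.092 = 37.512 m.
Since a_F ≤ a_L and the follower starts braking later, the follower is never slower than the leader, so the closest approach is when both have stopped.
Minimum gap = 37.512 − 11.607 = 25.905 m.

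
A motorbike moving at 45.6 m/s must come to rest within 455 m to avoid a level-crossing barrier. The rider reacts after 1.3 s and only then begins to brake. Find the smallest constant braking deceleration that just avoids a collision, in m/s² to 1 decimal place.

Distance covered during reaction = 45.6000 × 1.3 = 59.280 m.
Distance available for braking: 455 − 59.280 = 395.720 m.
v² = 2a·d ⇒ a = v²/(2d) = 45.6000² / (2 × 395.720) = 2079.360 / 791.440 = 2.6273 m/s².

Required deceleration ≈ 2.6 m/s²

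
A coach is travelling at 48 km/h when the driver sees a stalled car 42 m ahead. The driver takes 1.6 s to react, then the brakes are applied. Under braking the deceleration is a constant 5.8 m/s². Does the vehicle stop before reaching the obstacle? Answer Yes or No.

48 km/h ÷ 3.6 = 13.3333 m/s.
Reaction distance = 13.3333 × 1.6 = 21.333 m.
Braking distance = v²/(2a) = 177.777 / 11.600 = 15.326 m.
Total stopping distance = 21.333 + 15.326 = 36.659 m, vs 42 m available — it stops with 42 − 36.659 = 5.341 m to spare.

Yes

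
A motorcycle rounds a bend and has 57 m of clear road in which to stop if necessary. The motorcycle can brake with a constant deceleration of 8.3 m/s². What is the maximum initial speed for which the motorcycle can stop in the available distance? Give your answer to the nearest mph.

v²/(2a) = d ⇒ v = √(2 × 8.300 × 57) = √946.20 = 30.7604 m/s.
30.7604 m/s ÷ 0.44704 = 68.809 mph.

Maximum speed ≈ 69 mph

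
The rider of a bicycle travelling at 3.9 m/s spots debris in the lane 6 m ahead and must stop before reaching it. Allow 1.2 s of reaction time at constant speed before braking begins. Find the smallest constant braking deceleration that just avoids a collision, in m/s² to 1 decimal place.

Distance covered during reaction = 3.9000 × 1.2 = 4.680 m.
Distance available for braking: 6 − 4.680 = 1.320 m.
v² = 2a·d ⇒ a = v²/(2d) = 3.9000² / (2 × 1.320) = 15.210 / 2.640 = 5.7614 m/s².

Required deceleration ≈ 5.8 m/s²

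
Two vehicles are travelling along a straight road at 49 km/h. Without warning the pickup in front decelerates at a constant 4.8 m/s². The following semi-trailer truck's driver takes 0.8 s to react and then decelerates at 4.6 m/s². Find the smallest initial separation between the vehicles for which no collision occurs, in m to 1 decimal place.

49 km/h ÷ 3.6 = 13.6111 m/s.
Leader travels v²/(2a_L) = 185.262 / 9.600 = 19.298 m before stopping.
Follower covers v·t_r = 13.6111 × 0.8 = 10.889 m while reacting, then v²/(2a_F) = 185.262 / 9.200 = 20.137 m while braking, for a total of 10.889 + 20.137 = 31.026 m.
Since a_F ≤ a_L and the follower starts braking later, the follower is never slower than the leader, so the closest approach is when both have stopped.
Minimum gap = 31.026 − 19.298 = 11.728 m.

Minimum gap ≈ 11.7 m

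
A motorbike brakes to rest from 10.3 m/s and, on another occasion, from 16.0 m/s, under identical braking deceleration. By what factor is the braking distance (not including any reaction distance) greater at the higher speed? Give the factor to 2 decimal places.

Braking distance d = v²/(2a), so with a fixed, d ∝ v².
Factor = (16.0/10.3)² = 1.5534² = 2.4131.

Factor ≈ 2.41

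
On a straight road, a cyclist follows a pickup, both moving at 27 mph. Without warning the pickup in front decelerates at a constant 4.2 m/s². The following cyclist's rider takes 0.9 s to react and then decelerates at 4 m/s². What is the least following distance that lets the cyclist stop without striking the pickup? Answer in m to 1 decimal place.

Minimum gap ≈ 11.7 m

27 mph × 0.44704 = 12.0701 m/s.
Leader travels v²/(2a_L) = 145.687 / 8.400 = 17.344 m before stopping.
Follower covers v·t_r = 12.0701 × 0.9 = 10.863 m while reacting, then v²/(2a_F) = 145.687 / 8.000 = 18.211 m while braking, for a total of 10.863 + 18.211 = 29.074 m.
Since a_F ≤ a_L and the follower starts braking later, the follower is never slower than the leader, so the closest approach is when both have stopped.
Minimum gap = 29.074 − 17.344 = 11.730 m.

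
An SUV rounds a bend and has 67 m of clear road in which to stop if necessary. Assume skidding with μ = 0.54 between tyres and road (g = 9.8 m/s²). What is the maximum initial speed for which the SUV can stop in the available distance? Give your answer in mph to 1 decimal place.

a = μg = 0.54 × 9.8 = 5.292 m/s².
v²/(2a) = d ⇒ v = √(2 × 5.292 × 67) = √709.13 = 26.6295 m/s.
26.6295 m/s ÷ 0.44704 = 59.568 mph.

Maximum speed ≈ 59.6 mph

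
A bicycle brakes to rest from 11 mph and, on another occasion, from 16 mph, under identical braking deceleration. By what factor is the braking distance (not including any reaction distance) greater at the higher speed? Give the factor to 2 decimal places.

Braking distance d = v²/(2a), so with a fixed, d ∝ v².
Factor = (16/11)² = 1.4545² = 2.1156.

Factor ≈ 2.12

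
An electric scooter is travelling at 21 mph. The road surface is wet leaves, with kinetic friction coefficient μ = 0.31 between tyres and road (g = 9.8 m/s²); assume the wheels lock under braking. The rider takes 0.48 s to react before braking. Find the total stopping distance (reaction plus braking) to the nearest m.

21 mph × 0.44704 = 9.3878 m/s.
a = μg = 0.31 × 9.8 = 3.038 m/s².
Reaction distance = v·t_r = 9.3878 × 0.48 = 4.506 m.
Braking distance = v²/(2a) = 9.3878² / (2 × 3.038) = 88.131 / 6.076 = 14.505 m.
Total = 4.506 + 14.505 = 19.011 m.

Total stopping distance ≈ 19 m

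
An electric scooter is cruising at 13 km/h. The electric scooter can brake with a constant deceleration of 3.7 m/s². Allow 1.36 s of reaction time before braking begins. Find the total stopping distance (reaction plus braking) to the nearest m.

Total stopping distance ≈ 7 m

13 km/h ÷ 3.6 = 3.6111 m/s.
Reaction distance = v·t_r = 3.6111 × 1.36 = 4.911 m.
Braking distance = v²/(2a) = 3.6111² / (2 × 3.700) = 13.040 / 7.400 = 1.762 m.
Total = 4.911 + 1.762 = 6.673 m.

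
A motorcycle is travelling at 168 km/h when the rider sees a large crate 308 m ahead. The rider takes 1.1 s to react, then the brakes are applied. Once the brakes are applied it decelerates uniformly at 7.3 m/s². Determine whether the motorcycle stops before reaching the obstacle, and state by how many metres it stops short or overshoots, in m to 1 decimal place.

168 km/h ÷ 3.6 = 46.6667 m/s.
Reaction distance = 46.6667 × 1.1 = 51.333 m.
Braking distance = v²/(2a) = 2177.781 / 14.600 = 149.163 m.
Total stopping distance = 51.333 + 149.163 = 200.496 m, vs 308 m available — it stops with 308 − 200.496 = 107.504 m to spare.

Yes — it stops 107.5 m short of the obstacle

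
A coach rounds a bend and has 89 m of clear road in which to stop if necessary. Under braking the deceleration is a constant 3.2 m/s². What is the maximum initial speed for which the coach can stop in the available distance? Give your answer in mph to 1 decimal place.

Maximum speed ≈ 53.4 mph

v²/(2a) = d ⇒ v = √(2 × 3.200 × 89) = √569.60 = 23.8663 m/s.
23.8663 m/s ÷ 0.44704 = 53.387 mph.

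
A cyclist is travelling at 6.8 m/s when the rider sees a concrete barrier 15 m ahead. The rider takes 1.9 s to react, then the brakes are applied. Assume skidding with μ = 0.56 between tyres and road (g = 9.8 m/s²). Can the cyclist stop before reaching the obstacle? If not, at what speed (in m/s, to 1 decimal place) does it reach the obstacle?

a = μg = 0.56 × 9.8 = 5.488 m/s².
Reaction distance = 6.8000 × 1.9 = 12.920 m.
Braking distance needed to stop: v²/(2a) = 46.240 / 10.976 = 4.213 m, so total needed = 12.920 + 4.213 = 17.133 m > 15 m — it cannot stop.
Distance remaining when braking begins: 15 − 12.920 = 2.080 m.
v² = v₀² − 2a·d = 46.240 − 2 × 5.488 × 2.080 = 23.410 m²/s².
v = √23.410 = 4.838 m/s.

No — it strikes the obstacle at 4.8 m/s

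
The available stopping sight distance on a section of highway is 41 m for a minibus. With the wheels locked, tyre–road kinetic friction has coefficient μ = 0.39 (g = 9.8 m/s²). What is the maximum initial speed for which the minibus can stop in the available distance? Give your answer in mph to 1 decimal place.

a = μg = 0.39 × 9.8 = 3.822 m/s².
v²/(2a) = d ⇒ v = √(2 × 3.822 × 41) = √313.40 = 17.7031 m/s.
17.7031 m/s ÷ 0.44704 = 39.601 mph.

Maximum speed ≈ 39.6 mph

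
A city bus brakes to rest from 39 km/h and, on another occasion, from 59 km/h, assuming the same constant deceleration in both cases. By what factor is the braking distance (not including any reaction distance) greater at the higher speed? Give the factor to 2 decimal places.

Factor ≈ 2.29

Braking distance d = v²/(2a), so with a fixed, d ∝ v².
Factor = (59/39)² = 1.5128² = 2.2886.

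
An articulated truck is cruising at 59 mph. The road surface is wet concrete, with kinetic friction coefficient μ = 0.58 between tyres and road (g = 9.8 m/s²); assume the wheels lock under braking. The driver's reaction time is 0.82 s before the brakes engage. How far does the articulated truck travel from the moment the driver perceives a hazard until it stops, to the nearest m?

Total stopping distance ≈ 83 m

59 mph × 0.44704 = 26.3754 m/s.
a = μg = 0.58 × 9.8 = 5.684 m/s².
Reaction distance = v·t_r = 26.3754 × 0.82 = 21.628 m.
Braking distance = v²/(2a) = 26.3754² / (2 × 5.684) = 695.662 / 11.368 = 61.195 m.
Total = 21.628 + 61.195 = 82.823 m.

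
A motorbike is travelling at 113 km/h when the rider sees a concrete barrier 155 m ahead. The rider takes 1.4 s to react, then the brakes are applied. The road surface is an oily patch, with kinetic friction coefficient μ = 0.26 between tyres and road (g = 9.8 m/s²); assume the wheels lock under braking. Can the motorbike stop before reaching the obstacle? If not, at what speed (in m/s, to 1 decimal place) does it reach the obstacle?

113 km/h ÷ 3.6 = 31.3889 m/s.
a = μg = 0.26 × 9.8 = 2.548 m/s².
Reaction distance = 31.3889 × 1.4 = 43.944 m.
Braking distance needed to stop: v²/(2a) = 985.263 / 5.096 = 193.340 m, so total needed = 43.944 + 193.340 = 237.284 m > 155 m — it cannot stop.
Distance remaining when braking begins: 155 − 43.944 = 111.056 m.
v² = v₀² − 2a·d = 985.263 − 2 × 2.548 × 111.056 = 419.322 m²/s².
v = √419.322 = 20.477 m/s.

No — it strikes the obstacle at 20.5 m/s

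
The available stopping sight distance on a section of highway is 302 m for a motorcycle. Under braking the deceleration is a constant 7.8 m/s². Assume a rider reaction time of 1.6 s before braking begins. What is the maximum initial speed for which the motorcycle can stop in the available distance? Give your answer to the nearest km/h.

Maximum speed ≈ 206 km/h

Stopping distance: v·t_r + v²/(2a) = 302 with t_r = 1.6 s and a = 7.800 m/s².
So v² + 24.960 v − 4711.20 = 0.
Positive root: v = −a·t_r + √((a·t_r)² + 2a·d) = −12.480 + √(155.750 + 4711.20) = 57.2835 m/s.
57.2835 m/s × 3.6 = 206.221 km/h.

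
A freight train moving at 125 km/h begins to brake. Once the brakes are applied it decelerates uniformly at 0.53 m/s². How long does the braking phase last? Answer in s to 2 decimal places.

Braking time ≈ 65.51 s

125 km/h ÷ 3.6 = 34.7222 m/s.
Braking time = v/a = 34.7222 / 0.530 = 65.514 s.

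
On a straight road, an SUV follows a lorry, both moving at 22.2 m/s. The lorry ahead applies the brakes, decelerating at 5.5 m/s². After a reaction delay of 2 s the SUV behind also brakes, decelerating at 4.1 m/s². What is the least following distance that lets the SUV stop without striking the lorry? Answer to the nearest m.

Minimum gap ≈ 60 m

Leader travels v²/(2a_L) = 492.840 / 11.000 = 44.804 m before stopping.
Follower covers v·t_r = 22.2000 × 2 = 44.400 m while reacting, then v²/(2a_F) = 492.840 / 8.200 = 60.102 m while braking, for a total of 44.400 + 60.102 = 104.502 m.
Since a_F ≤ a_L and the follower starts braking later, the follower is never slower than the leader, so the closest approach is when both have stopped.
Minimum gap = 104.502 − 44.804 = 59.698 m.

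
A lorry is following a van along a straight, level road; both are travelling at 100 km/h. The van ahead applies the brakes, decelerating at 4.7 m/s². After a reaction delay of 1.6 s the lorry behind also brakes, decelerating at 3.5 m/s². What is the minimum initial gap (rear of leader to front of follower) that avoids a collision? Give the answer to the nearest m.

Minimum gap ≈ 73 m

100 km/h ÷ 3.6 = 27.7778 m/s.
Leader travels v²/(2a_L) = 771.606 / 9.400 = 82.086 m before stopping.
Follower covers v·t_r = 27.7778 × 1.6 = 44.444 m while reacting, then v²/(2a_F) = 771.606 / 7.000 = 110.229 m while braking, for a total of 44.444 + 110.229 = 154.673 m.
Since a_F ≤ a_L and the follower starts braking later, the follower is never slower than the leader, so the closest approach is when both have stopped.
Minimum gap = 154.673 − 82.086 = 72.587 m.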